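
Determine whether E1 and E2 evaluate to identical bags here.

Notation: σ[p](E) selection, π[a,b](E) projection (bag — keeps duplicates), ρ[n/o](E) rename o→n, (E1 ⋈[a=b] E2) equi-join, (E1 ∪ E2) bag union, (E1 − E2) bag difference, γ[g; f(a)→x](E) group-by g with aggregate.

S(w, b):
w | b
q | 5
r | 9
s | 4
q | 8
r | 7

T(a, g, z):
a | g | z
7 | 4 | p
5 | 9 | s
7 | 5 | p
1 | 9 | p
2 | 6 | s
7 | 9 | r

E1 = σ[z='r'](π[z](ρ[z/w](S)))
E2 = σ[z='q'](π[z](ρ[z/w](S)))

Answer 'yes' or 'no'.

E1 row counts bottom-up:
  S → 5
  ρ[z/w](S) → 5
  π[z](ρ[z/w](S)) → 5
  σ[z='r'](π[z](ρ[z/w](S))) → 2
E2 row counts bottom-up:
  S → 5
  ρ[z/w](S) → 5
  π[z](ρ[z/w](S)) → 5
  σ[z='q'](π[z](ρ[z/w](S))) → 2

E1 result:
z
r
r
E2 result:
z
q
q
Witness: ('q',) appears 0× in E1 but 2× in E2.

no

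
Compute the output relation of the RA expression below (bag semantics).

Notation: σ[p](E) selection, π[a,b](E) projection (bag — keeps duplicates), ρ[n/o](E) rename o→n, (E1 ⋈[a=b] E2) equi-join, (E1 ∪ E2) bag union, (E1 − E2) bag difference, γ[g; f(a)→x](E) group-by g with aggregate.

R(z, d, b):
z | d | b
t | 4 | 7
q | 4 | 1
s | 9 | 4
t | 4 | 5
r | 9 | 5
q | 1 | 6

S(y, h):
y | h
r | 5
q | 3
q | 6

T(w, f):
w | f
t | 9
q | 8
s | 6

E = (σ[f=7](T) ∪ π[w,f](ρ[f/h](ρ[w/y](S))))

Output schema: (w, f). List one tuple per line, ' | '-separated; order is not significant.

Subexpression sizes:
  T → 3
  σ[f=7](T) → 0
  S → 3
  ρ[w/y](S) → 3
  ρ[f/h](ρ[w/y](S)) → 3
  π[w,f](ρ[f/h](ρ[w/y](S))) → 3
  (σ[f=7](T) ∪ π[w,f](ρ[f/h](ρ[w/y](S)))) → 3

== RESULT ==
w | f
q | 3
q | 6
r | 5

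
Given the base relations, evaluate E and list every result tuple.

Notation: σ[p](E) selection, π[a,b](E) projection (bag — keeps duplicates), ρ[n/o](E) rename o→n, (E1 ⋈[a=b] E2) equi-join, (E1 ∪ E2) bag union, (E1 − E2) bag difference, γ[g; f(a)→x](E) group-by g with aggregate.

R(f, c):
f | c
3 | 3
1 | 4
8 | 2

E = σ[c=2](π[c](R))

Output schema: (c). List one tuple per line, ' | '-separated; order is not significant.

Stepwise |·|:
  R → 3
  π[c](R) → 3
  σ[c=2](π[c](R)) → 1

== RESULT ==
c
2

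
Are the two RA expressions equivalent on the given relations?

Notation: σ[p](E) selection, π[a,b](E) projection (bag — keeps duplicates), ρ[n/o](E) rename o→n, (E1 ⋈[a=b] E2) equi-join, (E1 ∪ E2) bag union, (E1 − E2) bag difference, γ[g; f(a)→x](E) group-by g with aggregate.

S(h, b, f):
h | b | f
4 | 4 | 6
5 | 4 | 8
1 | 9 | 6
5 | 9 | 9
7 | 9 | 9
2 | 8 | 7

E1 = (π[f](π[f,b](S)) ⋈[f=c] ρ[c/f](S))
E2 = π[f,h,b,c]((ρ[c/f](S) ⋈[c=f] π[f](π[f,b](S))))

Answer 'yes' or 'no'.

E1 row counts bottom-up:
  S → 6
  π[f,b](S) → 6
  π[f](π[f,b](S)) → 6
  S → 6
  ρ[c/f](S) → 6
  (π[f](π[f,b](S)) ⋈[f=c] ρ[c/f](S)) → 10
E2 row counts bottom-up:
  S → 6
  ρ[c/f](S) → 6
  S → 6
  π[f,b](S) → 6
  π[f](π[f,b](S)) → 6
  (ρ[c/f](S) ⋈[c=f] π[f](π[f,b](S))) → 10
  π[f,h,b,c]((ρ[c/f](S) ⋈[c=f] π[f](π[f,b](S)))) → 10

E1 and E2 produce the same multiset:
f | h | b | c
6 | 1 | 9 | 6
6 | 1 | 9 | 6
6 | 4 | 4 | 6
6 | 4 | 4 | 6
7 | 2 | 8 | 7
8 | 5 | 4 | 8
9 | 5 | 9 | 9
9 | 5 | 9 | 9
9 | 7 | 9 | 9
9 | 7 | 9 | 9

yes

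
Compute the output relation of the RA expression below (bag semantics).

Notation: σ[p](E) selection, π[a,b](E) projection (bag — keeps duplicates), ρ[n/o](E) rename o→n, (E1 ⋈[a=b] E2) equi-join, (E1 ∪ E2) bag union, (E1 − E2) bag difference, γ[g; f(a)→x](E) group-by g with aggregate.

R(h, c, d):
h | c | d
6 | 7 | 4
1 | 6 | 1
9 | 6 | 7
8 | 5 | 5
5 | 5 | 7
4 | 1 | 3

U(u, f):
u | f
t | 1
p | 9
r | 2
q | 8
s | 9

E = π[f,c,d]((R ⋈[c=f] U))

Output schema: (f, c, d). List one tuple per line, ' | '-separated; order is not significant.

Stepwise |·|:
  R → 6
  U → 5
  (R ⋈[c=f] U) → 1
  π[f,c,d]((R ⋈[c=f] U)) → 1

== RESULT ==
f | c | d
1 | 1 | 3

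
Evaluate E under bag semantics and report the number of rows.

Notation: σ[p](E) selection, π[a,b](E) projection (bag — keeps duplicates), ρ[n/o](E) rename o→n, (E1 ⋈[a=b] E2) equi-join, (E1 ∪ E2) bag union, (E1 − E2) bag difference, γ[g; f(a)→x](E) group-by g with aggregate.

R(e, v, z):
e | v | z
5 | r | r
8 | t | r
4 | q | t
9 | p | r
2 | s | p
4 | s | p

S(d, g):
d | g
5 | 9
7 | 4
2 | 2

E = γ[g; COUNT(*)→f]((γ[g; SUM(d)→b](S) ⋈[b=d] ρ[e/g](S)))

Stepwise |·|:
  S → 3
  γ[g; SUM(d)→b](S) → 3
  S → 3
  ρ[e/g](S) → 3
  (γ[g; SUM(d)→b](S) ⋈[b=d] ρ[e/g](S)) → 3
  γ[g; COUNT(*)→f]((γ[g; SUM(d)→b](S) ⋈[b=d] ρ[e/g](S))) → 3

|E| = 3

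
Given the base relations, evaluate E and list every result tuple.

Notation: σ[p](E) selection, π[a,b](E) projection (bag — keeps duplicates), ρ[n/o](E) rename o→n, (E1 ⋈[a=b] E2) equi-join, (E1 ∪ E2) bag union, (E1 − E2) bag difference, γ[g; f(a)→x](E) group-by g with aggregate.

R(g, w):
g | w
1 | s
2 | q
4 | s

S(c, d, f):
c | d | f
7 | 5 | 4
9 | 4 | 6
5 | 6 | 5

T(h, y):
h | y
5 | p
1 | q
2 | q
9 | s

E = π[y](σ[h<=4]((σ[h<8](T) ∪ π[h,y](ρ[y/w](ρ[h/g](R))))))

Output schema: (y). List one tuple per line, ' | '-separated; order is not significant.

Row counts bottom-up:
  T → 4
  σ[h<8](T) → 3
  R → 3
  ρ[h/g](R) → 3
  ρ[y/w](ρ[h/g](R)) → 3
  π[h,y](ρ[y/w](ρ[h/g](R))) → 3
  (σ[h<8](T) ∪ π[h,y](ρ[y/w](ρ[h/g](R)))) → 6
  σ[h<=4]((σ[h<8](T) ∪ π[h,y](ρ[y/w](ρ[h/g](R))))) → 5
  π[y](σ[h<=4]((σ[h<8](T) ∪ π[h,y](ρ[y/w](ρ[h/g](R)))))) → 5

== RESULT ==
y
q
q
q
s
s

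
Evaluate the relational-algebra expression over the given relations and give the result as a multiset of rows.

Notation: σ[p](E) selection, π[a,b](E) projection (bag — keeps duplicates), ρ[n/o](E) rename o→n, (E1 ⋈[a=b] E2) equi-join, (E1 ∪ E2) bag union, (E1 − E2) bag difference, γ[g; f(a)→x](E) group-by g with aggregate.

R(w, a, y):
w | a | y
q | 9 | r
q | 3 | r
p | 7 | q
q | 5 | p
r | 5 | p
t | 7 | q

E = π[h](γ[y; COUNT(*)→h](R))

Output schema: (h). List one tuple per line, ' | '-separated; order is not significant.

Subexpression sizes:
  R → 6
  γ[y; COUNT(*)→h](R) → 3
  π[h](γ[y; COUNT(*)→h](R)) → 3

== RESULT ==
h
2
2
2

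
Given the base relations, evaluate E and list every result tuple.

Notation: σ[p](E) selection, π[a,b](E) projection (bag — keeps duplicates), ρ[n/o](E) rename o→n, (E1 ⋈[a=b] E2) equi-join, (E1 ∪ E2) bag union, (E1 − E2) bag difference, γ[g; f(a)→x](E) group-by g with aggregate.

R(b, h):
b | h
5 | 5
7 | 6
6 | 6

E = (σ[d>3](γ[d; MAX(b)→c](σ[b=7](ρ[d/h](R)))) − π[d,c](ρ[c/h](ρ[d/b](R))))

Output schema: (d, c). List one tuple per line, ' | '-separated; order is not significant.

Subexpression sizes:
  R → 3
  ρ[d/h](R) → 3
  σ[b=7](ρ[d/h](R)) → 1
  γ[d; MAX(b)→c](σ[b=7](ρ[d/h](R))) → 1
  σ[d>3](γ[d; MAX(b)→c](σ[b=7](ρ[d/h](R)))) → 1
  R → 3
  ρ[d/b](R) → 3
  ρ[c/h](ρ[d/b](R)) → 3
  π[d,c](ρ[c/h](ρ[d/b](R))) → 3
  (σ[d>3](γ[d; MAX(b)→c](σ[b=7](ρ[d/h](R)))) − π[d,c](ρ[c/h](ρ[d/b](R)))) → 1

== RESULT ==
d | c
6 | 7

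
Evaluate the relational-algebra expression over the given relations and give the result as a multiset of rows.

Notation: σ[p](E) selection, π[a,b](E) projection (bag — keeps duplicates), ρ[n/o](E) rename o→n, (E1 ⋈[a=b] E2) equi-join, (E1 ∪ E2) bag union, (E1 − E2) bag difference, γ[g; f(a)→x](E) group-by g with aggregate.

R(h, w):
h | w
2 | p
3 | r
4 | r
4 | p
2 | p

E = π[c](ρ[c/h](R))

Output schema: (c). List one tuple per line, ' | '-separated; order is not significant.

Row counts bottom-up:
  R → 5
  ρ[c/h](R) → 5
  π[c](ρ[c/h](R)) → 5

== RESULT ==
c
2
2
3
4
4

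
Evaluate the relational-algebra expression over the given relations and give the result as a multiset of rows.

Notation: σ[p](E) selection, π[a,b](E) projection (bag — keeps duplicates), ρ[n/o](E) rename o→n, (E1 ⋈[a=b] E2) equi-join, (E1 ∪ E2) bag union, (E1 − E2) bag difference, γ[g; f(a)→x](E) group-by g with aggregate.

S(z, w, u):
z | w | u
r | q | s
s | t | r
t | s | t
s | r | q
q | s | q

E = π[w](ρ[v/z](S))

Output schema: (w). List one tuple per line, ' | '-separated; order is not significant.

Row counts bottom-up:
  S → 5
  ρ[v/z](S) → 5
  π[w](ρ[v/z](S)) → 5

== RESULT ==
w
q
r
s
s
t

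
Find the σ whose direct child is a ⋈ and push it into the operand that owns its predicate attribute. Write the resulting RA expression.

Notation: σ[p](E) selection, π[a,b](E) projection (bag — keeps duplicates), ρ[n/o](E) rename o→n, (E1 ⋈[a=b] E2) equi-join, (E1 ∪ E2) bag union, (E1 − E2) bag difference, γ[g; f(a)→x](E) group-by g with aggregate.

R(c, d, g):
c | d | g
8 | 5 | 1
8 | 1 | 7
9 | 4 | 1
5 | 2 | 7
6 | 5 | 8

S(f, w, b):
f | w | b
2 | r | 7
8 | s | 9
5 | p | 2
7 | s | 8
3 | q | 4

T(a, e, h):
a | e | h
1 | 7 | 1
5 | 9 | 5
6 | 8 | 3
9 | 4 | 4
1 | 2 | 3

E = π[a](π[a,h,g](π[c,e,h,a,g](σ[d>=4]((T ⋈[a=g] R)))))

σ filters on d, owned by the right side.
E' = π[a](π[a,h,g](π[c,e,h,a,g]((T ⋈[a=g] σ[d>=4](R)))))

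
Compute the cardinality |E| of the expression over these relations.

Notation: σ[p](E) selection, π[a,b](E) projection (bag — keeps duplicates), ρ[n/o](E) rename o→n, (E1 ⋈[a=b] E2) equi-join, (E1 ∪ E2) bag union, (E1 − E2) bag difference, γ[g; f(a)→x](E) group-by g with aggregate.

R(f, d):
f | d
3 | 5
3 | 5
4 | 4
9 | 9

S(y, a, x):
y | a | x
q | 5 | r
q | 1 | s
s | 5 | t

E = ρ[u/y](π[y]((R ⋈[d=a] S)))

Per-node cardinality:
  R → 4
  S → 3
  (R ⋈[d=a] S) → 4
  π[y]((R ⋈[d=a] S)) → 4
  ρ[u/y](π[y]((R ⋈[d=a] S))) → 4

|E| = 4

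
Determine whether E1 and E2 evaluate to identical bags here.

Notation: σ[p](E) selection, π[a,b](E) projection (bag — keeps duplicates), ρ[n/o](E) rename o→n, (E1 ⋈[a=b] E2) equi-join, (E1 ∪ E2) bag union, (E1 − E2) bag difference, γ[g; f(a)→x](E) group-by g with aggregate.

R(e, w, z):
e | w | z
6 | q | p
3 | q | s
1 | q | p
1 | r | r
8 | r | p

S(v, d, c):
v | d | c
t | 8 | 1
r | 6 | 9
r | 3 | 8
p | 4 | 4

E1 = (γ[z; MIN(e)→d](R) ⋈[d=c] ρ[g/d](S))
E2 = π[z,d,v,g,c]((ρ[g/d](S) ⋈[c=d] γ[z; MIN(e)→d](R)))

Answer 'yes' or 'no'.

E1 stepwise |·|:
  R → 5
  γ[z; MIN(e)→d](R) → 3
  S → 4
  ρ[g/d](S) → 4
  (γ[z; MIN(e)→d](R) ⋈[d=c] ρ[g/d](S)) → 2
E2 stepwise |·|:
  S → 4
  ρ[g/d](S) → 4
  R → 5
  γ[z; MIN(e)→d](R) → 3
  (ρ[g/d](S) ⋈[c=d] γ[z; MIN(e)→d](R)) → 2
  π[z,d,v,g,c]((ρ[g/d](S) ⋈[c=d] γ[z; MIN(e)→d](R))) → 2

E1 and E2 produce the same multiset:
z | d | v | g | c
p | 1 | t | 8 | 1
r | 1 | t | 8 | 1

yes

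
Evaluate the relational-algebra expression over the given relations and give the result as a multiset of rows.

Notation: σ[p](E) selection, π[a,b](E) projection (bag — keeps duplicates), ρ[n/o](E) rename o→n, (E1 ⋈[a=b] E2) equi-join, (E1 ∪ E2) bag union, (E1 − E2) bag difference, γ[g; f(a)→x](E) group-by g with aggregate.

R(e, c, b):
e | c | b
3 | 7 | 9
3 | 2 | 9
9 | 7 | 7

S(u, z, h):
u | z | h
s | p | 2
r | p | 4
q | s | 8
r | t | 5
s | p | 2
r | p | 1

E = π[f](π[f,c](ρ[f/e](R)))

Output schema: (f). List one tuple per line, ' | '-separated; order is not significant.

Stepwise |·|:
  R → 3
  ρ[f/e](R) → 3
  π[f,c](ρ[f/e](R)) → 3
  π[f](π[f,c](ρ[f/e](R))) → 3

== RESULT ==
f
3
3
9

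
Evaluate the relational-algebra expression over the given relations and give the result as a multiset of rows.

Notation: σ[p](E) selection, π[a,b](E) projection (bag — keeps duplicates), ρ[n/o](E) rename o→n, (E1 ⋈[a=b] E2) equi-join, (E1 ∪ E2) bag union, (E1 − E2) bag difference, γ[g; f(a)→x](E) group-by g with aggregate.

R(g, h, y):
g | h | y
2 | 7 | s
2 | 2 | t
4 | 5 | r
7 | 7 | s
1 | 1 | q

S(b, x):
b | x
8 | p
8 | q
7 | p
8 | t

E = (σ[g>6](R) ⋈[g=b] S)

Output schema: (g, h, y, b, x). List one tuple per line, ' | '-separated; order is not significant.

Per-node cardinality:
  R → 5
  σ[g>6](R) → 1
  S → 4
  (σ[g>6](R) ⋈[g=b] S) → 1

== RESULT ==
g | h | y | b | x
7 | 7 | s | 7 | p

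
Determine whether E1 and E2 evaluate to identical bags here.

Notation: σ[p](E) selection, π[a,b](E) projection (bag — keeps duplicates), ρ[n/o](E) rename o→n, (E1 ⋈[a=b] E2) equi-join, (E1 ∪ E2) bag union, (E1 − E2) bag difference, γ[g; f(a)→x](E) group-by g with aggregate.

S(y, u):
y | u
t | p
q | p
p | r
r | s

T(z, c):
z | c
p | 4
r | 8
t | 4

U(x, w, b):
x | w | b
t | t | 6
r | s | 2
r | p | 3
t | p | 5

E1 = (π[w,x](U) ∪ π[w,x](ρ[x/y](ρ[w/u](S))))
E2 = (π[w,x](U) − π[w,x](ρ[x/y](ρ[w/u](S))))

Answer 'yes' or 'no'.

E1 row counts bottom-up:
  U → 4
  π[w,x](U) → 4
  S → 4
  ρ[w/u](S) → 4
  ρ[x/y](ρ[w/u](S)) → 4
  π[w,x](ρ[x/y](ρ[w/u](S))) → 4
  (π[w,x](U) ∪ π[w,x](ρ[x/y](ρ[w/u](S)))) → 8
E2 row counts bottom-up:
  U → 4
  π[w,x](U) → 4
  S → 4
  ρ[w/u](S) → 4
  ρ[x/y](ρ[w/u](S)) → 4
  π[w,x](ρ[x/y](ρ[w/u](S))) → 4
  (π[w,x](U) − π[w,x](ρ[x/y](ρ[w/u](S)))) → 2

E1 result:
w | x
p | q
p | r
p | t
p | t
r | p
s | r
s | r
t | t
E2 result:
w | x
p | r
t | t
Witness: ('s', 'r') appears 2× in E1 but 0× in E2.

no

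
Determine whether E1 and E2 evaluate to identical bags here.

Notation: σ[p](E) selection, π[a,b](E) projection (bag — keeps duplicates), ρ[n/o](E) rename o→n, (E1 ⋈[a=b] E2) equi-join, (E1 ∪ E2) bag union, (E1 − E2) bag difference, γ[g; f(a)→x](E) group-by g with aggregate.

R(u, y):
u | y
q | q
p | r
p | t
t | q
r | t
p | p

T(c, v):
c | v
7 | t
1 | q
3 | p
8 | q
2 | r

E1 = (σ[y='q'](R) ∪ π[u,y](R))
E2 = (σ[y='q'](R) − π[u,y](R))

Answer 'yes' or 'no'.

E1 row counts bottom-up:
  R → 6
  σ[y='q'](R) → 2
  R → 6
  π[u,y](R) → 6
  (σ[y='q'](R) ∪ π[u,y](R)) → 8
E2 row counts bottom-up:
  R → 6
  σ[y='q'](R) → 2
  R → 6
  π[u,y](R) → 6
  (σ[y='q'](R) − π[u,y](R)) → 0

E1 result:
u | y
p | p
p | r
p | t
q | q
q | q
r | t
t | q
t | q
E2 result:
u | y
(0 rows)
Witness: ('p', 'r') appears 1× in E1 but 0× in E2.

no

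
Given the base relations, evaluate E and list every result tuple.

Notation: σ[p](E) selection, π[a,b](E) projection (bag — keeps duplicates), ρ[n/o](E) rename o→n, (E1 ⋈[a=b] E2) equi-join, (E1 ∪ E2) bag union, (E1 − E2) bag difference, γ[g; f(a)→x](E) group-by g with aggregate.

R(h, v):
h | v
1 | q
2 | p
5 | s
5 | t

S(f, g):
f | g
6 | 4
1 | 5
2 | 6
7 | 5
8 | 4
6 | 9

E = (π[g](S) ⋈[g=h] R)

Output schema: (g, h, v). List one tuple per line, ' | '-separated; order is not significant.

Row counts bottom-up:
  S → 6
  π[g](S) → 6
  R → 4
  (π[g](S) ⋈[g=h] R) → 4

== RESULT ==
g | h | v
5 | 5 | s
5 | 5 | s
5 | 5 | t
5 | 5 | t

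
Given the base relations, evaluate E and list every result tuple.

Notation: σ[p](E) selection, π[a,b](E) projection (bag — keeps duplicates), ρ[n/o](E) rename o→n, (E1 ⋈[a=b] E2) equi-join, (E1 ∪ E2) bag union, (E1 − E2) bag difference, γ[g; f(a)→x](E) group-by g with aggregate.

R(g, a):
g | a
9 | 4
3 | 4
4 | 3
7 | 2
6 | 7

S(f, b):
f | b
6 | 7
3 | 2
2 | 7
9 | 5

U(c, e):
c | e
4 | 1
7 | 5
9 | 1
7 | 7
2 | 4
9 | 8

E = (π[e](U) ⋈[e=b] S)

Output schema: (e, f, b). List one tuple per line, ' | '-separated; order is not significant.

Per-node cardinality:
  U → 6
  π[e](U) → 6
  S → 4
  (π[e](U) ⋈[e=b] S) → 3

== RESULT ==
e | f | b
5 | 9 | 5
7 | 2 | 7
7 | 6 | 7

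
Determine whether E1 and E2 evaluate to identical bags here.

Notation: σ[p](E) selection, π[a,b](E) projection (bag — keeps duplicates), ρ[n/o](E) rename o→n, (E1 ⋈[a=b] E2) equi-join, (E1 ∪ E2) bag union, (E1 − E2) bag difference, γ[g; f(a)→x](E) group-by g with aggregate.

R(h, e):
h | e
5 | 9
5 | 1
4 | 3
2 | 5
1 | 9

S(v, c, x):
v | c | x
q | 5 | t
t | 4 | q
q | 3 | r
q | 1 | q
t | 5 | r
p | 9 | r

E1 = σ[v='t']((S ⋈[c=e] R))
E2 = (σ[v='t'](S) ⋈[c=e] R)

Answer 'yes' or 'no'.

E1 per-node cardinality:
  S → 6
  R → 5
  (S ⋈[c=e] R) → 6
  σ[v='t']((S ⋈[c=e] R)) → 1
E2 per-node cardinality:
  S → 6
  σ[v='t'](S) → 2
  R → 5
  (σ[v='t'](S) ⋈[c=e] R) → 1

E1 and E2 produce the same multiset:
v | c | x | h | e
t | 5 | r | 2 | 5

yes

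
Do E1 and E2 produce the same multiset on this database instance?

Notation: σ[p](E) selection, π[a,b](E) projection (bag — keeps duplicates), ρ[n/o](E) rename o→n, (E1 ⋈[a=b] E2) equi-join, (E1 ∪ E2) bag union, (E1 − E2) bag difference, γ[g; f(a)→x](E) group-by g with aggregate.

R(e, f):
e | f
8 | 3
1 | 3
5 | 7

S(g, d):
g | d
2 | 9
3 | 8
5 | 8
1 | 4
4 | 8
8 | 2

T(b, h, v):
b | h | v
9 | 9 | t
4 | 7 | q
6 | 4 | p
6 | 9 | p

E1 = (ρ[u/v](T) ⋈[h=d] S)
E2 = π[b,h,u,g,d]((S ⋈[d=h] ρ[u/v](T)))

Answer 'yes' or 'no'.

E1 subexpression sizes:
  T → 4
  ρ[u/v](T) → 4
  S → 6
  (ρ[u/v](T) ⋈[h=d] S) → 3
E2 subexpression sizes:
  S → 6
  T → 4
  ρ[u/v](T) → 4
  (S ⋈[d=h] ρ[u/v](T)) → 3
  π[b,h,u,g,d]((S ⋈[d=h] ρ[u/v](T))) → 3

E1 and E2 produce the same multiset:
b | h | u | g | d
6 | 4 | p | 1 | 4
6 | 9 | p | 2 | 9
9 | 9 | t | 2 | 9

yes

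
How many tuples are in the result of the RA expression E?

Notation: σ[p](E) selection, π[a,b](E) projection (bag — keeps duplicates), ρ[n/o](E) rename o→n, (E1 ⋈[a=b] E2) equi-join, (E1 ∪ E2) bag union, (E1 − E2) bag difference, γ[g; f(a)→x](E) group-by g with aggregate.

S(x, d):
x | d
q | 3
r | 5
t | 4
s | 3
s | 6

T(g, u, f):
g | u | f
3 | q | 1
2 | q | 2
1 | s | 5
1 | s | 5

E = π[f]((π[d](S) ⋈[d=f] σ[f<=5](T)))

Stepwise |·|:
  S → 5
  π[d](S) → 5
  T → 4
  σ[f<=5](T) → 4
  (π[d](S) ⋈[d=f] σ[f<=5](T)) → 2
  π[f]((π[d](S) ⋈[d=f] σ[f<=5](T))) → 2

|E| = 2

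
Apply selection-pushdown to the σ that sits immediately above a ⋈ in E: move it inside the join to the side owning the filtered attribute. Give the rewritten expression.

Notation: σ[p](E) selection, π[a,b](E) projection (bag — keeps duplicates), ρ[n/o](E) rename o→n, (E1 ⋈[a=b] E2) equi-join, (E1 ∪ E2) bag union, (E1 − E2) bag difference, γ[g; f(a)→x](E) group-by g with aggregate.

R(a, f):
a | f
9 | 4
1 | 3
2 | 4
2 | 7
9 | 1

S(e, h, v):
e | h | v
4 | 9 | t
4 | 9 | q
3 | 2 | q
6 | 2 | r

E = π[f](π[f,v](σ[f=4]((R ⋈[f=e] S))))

σ filters on f, owned by the left side.
E' = π[f](π[f,v]((σ[f=4](R) ⋈[f=e] S)))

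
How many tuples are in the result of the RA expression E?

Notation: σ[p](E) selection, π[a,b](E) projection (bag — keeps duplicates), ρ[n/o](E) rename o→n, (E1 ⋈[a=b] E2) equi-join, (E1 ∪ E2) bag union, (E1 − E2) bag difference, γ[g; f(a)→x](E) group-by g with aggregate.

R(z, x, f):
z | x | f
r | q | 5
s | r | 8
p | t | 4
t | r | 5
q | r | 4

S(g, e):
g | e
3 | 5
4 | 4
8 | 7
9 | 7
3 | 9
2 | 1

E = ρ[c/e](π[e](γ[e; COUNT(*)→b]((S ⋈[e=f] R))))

Subexpression sizes:
  S → 6
  R → 5
  (S ⋈[e=f] R) → 4
  γ[e; COUNT(*)→b]((S ⋈[e=f] R)) → 2
  π[e](γ[e; COUNT(*)→b]((S ⋈[e=f] R))) → 2
  ρ[c/e](π[e](γ[e; COUNT(*)→b]((S ⋈[e=f] R)))) → 2

|E| = 2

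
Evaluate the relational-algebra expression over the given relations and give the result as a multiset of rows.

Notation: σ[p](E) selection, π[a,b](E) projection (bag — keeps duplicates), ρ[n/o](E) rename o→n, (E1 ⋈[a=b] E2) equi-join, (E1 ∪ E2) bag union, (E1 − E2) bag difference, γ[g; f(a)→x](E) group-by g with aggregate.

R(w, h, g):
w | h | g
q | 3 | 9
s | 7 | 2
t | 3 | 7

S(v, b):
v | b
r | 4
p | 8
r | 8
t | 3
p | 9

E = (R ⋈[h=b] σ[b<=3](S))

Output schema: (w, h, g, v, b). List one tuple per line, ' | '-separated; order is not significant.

Stepwise |·|:
  R → 3
  S → 5
  σ[b<=3](S) → 1
  (R ⋈[h=b] σ[b<=3](S)) → 2

== RESULT ==
w | h | g | v | b
q | 3 | 9 | t | 3
t | 3 | 7 | t | 3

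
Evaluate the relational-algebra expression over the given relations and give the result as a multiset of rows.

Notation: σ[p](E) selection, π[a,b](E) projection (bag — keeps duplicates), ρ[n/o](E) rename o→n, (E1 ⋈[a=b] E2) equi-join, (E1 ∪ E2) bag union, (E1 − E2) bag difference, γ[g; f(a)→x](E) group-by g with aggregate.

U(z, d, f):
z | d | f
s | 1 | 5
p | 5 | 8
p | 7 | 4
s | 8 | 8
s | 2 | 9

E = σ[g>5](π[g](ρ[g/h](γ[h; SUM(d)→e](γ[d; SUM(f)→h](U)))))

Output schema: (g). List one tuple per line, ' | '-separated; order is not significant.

Row counts bottom-up:
  U → 5
  γ[d; SUM(f)→h](U) → 5
  γ[h; SUM(d)→e](γ[d; SUM(f)→h](U)) → 4
  ρ[g/h](γ[h; SUM(d)→e](γ[d; SUM(f)→h](U))) → 4
  π[g](ρ[g/h](γ[h; SUM(d)→e](γ[d; SUM(f)→h](U)))) → 4
  σ[g>5](π[g](ρ[g/h](γ[h; SUM(d)→e](γ[d; SUM(f)→h](U))))) → 2

== RESULT ==
g
8
9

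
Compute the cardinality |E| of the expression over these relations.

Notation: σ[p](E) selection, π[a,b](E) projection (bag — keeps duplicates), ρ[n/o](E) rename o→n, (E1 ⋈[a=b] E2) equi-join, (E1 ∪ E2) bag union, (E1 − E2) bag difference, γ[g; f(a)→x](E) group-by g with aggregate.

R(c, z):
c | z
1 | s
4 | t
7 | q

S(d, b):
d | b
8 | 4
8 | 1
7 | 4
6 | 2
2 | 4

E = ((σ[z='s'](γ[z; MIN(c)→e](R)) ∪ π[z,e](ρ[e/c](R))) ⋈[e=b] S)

Row counts bottom-up:
  R → 3
  γ[z; MIN(c)→e](R) → 3
  σ[z='s'](γ[z; MIN(c)→e](R)) → 1
  R → 3
  ρ[e/c](R) → 3
  π[z,e](ρ[e/c](R)) → 3
  (σ[z='s'](γ[z; MIN(c)→e](R)) ∪ π[z,e](ρ[e/c](R))) → 4
  S → 5
  ((σ[z='s'](γ[z; MIN(c)→e](R)) ∪ π[z,e](ρ[e/c](R))) ⋈[e=b] S) → 5

|E| = 5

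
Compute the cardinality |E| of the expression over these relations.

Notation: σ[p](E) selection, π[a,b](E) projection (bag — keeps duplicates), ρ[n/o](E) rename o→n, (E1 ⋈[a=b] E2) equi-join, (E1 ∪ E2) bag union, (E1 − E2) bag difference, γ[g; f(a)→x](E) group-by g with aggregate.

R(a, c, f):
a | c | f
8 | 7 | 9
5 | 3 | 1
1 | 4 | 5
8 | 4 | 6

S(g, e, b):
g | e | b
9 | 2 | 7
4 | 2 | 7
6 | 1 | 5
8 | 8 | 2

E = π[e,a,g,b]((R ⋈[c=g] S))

Stepwise |·|:
  R → 4
  S → 4
  (R ⋈[c=g] S) → 2
  π[e,a,g,b]((R ⋈[c=g] S)) → 2

|E| = 2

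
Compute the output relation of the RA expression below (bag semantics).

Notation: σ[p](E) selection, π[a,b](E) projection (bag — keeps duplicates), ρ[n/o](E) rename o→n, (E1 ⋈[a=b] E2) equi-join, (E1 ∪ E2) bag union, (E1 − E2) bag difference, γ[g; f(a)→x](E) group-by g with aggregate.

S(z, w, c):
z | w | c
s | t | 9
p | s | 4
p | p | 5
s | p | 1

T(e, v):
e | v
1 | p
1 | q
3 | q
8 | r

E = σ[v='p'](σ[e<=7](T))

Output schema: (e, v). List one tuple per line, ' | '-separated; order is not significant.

Subexpression sizes:
  T → 4
  σ[e<=7](T) → 3
  σ[v='p'](σ[e<=7](T)) → 1

== RESULT ==
e | v
1 | p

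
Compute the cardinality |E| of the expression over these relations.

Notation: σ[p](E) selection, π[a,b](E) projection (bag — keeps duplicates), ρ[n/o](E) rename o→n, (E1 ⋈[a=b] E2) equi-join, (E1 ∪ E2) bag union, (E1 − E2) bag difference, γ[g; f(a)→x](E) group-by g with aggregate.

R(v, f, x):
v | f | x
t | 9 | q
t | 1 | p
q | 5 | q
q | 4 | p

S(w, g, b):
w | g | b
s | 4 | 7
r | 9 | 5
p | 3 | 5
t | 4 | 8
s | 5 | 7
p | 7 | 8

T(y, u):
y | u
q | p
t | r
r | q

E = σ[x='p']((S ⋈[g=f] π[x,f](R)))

Subexpression sizes:
  S → 6
  R → 4
  π[x,f](R) → 4
  (S ⋈[g=f] π[x,f](R)) → 4
  σ[x='p']((S ⋈[g=f] π[x,f](R))) → 2

|E| = 2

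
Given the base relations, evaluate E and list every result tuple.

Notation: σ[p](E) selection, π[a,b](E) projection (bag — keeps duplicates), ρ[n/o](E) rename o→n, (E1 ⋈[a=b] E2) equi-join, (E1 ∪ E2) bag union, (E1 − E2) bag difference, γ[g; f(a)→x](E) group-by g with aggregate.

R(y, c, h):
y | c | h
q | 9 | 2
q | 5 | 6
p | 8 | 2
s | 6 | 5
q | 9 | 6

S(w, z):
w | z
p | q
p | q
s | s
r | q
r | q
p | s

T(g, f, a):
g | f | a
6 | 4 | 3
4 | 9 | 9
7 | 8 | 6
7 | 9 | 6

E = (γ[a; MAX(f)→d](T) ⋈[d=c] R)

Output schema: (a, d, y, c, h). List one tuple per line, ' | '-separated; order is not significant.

Per-node cardinality:
  T → 4
  γ[a; MAX(f)→d](T) → 3
  R → 5
  (γ[a; MAX(f)→d](T) ⋈[d=c] R) → 4

== RESULT ==
a | d | y | c | h
6 | 9 | q | 9 | 2
6 | 9 | q | 9 | 6
9 | 9 | q | 9 | 2
9 | 9 | q | 9 | 6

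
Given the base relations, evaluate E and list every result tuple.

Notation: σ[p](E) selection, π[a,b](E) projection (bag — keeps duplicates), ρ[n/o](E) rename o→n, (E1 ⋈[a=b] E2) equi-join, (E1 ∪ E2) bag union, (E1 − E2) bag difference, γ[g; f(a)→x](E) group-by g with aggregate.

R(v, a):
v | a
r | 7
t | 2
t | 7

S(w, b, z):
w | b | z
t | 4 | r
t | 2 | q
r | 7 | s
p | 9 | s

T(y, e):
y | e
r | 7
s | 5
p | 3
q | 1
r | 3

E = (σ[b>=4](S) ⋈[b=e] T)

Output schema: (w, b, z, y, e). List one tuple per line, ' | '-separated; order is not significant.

Subexpression sizes:
  S → 4
  σ[b>=4](S) → 3
  T → 5
  (σ[b>=4](S) ⋈[b=e] T) → 1

== RESULT ==
w | b | z | y | e
r | 7 | s | r | 7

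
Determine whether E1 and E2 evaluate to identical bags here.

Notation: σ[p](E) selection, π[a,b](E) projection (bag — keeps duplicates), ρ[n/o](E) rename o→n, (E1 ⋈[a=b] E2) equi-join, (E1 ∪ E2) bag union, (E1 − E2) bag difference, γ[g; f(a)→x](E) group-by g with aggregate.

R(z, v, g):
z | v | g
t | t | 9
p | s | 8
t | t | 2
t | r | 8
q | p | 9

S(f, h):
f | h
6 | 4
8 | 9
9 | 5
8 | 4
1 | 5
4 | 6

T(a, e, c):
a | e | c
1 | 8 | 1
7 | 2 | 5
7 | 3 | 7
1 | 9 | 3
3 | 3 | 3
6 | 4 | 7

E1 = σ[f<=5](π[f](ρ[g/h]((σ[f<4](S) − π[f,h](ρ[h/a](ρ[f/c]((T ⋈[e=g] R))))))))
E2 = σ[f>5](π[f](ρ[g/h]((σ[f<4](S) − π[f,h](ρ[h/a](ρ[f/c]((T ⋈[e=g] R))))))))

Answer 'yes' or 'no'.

E1 row counts bottom-up:
  S → 6
  σ[f<4](S) → 1
  T → 6
  R → 5
  (T ⋈[e=g] R) → 5
  ρ[f/c]((T ⋈[e=g] R)) → 5
  ρ[h/a](ρ[f/c]((T ⋈[e=g] R))) → 5
  π[f,h](ρ[h/a](ρ[f/c]((T ⋈[e=g] R)))) → 5
  (σ[f<4](S) − π[f,h](ρ[h/a](ρ[f/c]((T ⋈[e=g] R))))) → 1
  ρ[g/h]((σ[f<4](S) − π[f,h](ρ[h/a](ρ[f/c]((T ⋈[e=g] R)))))) → 1
  π[f](ρ[g/h]((σ[f<4](S) − π[f,h](ρ[h/a](ρ[f/c]((T ⋈[e=g] R))))))) → 1
  σ[f<=5](π[f](ρ[g/h]((σ[f<4](S) − π[f,h](ρ[h/a](ρ[f/c]((T ⋈[e=g] R)))))))) → 1
E2 row counts bottom-up:
  S → 6
  σ[f<4](S) → 1
  T → 6
  R → 5
  (T ⋈[e=g] R) → 5
  ρ[f/c]((T ⋈[e=g] R)) → 5
  ρ[h/a](ρ[f/c]((T ⋈[e=g] R))) → 5
  π[f,h](ρ[h/a](ρ[f/c]((T ⋈[e=g] R)))) → 5
  (σ[f<4](S) − π[f,h](ρ[h/a](ρ[f/c]((T ⋈[e=g] R))))) → 1
  ρ[g/h]((σ[f<4](S) − π[f,h](ρ[h/a](ρ[f/c]((T ⋈[e=g] R)))))) → 1
  π[f](ρ[g/h]((σ[f<4](S) − π[f,h](ρ[h/a](ρ[f/c]((T ⋈[e=g] R))))))) → 1
  σ[f>5](π[f](ρ[g/h]((σ[f<4](S) − π[f,h](ρ[h/a](ρ[f/c]((T ⋈[e=g] R)))))))) → 0

E1 result:
f
1
E2 result:
f
(0 rows)
Witness: (1,) appears 1× in E1 but 0× in E2.

no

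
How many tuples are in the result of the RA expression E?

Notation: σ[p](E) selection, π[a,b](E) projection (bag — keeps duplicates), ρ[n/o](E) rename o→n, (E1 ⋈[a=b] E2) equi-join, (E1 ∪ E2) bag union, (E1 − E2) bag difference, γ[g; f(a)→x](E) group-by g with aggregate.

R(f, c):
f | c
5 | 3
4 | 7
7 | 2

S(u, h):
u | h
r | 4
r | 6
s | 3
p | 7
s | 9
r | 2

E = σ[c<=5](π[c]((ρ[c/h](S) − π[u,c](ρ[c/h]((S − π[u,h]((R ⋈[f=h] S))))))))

Row counts bottom-up:
  S → 6
  ρ[c/h](S) → 6
  S → 6
  R → 3
  S → 6
  (R ⋈[f=h] S) → 2
  π[u,h]((R ⋈[f=h] S)) → 2
  (S − π[u,h]((R ⋈[f=h] S))) → 4
  ρ[c/h]((S − π[u,h]((R ⋈[f=h] S)))) → 4
  π[u,c](ρ[c/h]((S − π[u,h]((R ⋈[f=h] S))))) → 4
  (ρ[c/h](S) − π[u,c](ρ[c/h]((S − π[u,h]((R ⋈[f=h] S)))))) → 2
  π[c]((ρ[c/h](S) − π[u,c](ρ[c/h]((S − π[u,h]((R ⋈[f=h] S))))))) → 2
  σ[c<=5](π[c]((ρ[c/h](S) − π[u,c](ρ[c/h]((S − π[u,h]((R ⋈[f=h] S)))))))) → 1

|E| = 1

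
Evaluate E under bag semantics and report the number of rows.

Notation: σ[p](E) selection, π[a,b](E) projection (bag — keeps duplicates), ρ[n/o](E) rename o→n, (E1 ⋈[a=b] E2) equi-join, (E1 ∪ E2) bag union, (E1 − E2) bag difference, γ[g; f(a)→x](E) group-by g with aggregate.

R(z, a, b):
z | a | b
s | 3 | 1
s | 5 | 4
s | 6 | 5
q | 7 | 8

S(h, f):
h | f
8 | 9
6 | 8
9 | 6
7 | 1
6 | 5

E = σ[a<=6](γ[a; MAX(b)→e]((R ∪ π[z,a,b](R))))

Per-node cardinality:
  R → 4
  R → 4
  π[z,a,b](R) → 4
  (R ∪ π[z,a,b](R)) → 8
  γ[a; MAX(b)→e]((R ∪ π[z,a,b](R))) → 4
  σ[a<=6](γ[a; MAX(b)→e]((R ∪ π[z,a,b](R)))) → 3

|E| = 3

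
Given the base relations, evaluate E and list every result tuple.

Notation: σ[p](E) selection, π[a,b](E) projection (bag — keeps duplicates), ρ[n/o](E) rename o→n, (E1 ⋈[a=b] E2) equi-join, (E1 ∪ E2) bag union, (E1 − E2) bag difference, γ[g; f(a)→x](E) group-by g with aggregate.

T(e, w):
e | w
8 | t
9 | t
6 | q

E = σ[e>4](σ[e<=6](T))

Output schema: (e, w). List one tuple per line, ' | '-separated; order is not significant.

Subexpression sizes:
  T → 3
  σ[e<=6](T) → 1
  σ[e>4](σ[e<=6](T)) → 1

== RESULT ==
e | w
6 | q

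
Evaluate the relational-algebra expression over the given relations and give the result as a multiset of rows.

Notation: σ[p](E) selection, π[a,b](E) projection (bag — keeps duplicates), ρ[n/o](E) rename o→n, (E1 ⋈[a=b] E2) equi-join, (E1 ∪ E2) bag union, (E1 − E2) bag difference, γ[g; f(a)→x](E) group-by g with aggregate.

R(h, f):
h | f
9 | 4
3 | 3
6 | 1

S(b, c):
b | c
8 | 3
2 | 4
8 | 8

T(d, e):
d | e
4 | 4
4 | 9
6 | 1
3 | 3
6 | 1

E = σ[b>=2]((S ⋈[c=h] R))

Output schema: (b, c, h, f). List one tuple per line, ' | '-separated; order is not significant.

Subexpression sizes:
  S → 3
  R → 3
  (S ⋈[c=h] R) → 1
  σ[b>=2]((S ⋈[c=h] R)) → 1

== RESULT ==
b | c | h | f
8 | 3 | 3 | 3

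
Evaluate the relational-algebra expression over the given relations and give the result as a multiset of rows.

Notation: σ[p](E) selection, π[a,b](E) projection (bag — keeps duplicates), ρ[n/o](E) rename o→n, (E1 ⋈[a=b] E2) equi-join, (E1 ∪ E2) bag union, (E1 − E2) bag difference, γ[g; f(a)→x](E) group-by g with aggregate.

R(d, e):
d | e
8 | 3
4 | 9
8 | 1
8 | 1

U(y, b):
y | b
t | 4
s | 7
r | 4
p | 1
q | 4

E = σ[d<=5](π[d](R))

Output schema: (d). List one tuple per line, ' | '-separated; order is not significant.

Stepwise |·|:
  R → 4
  π[d](R) → 4
  σ[d<=5](π[d](R)) → 1

== RESULT ==
d
4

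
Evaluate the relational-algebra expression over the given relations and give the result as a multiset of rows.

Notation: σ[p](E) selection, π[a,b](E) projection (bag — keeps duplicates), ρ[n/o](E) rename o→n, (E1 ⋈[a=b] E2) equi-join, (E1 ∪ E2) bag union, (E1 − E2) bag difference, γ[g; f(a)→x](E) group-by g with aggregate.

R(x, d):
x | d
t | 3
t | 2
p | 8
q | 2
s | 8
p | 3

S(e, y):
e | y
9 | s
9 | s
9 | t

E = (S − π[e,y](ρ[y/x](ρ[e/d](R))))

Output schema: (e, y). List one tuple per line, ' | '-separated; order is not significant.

Row counts bottom-up:
  S → 3
  R → 6
  ρ[e/d](R) → 6
  ρ[y/x](ρ[e/d](R)) → 6
  π[e,y](ρ[y/x](ρ[e/d](R))) → 6
  (S − π[e,y](ρ[y/x](ρ[e/d](R)))) → 3

== RESULT ==
e | y
9 | s
9 | s
9 | t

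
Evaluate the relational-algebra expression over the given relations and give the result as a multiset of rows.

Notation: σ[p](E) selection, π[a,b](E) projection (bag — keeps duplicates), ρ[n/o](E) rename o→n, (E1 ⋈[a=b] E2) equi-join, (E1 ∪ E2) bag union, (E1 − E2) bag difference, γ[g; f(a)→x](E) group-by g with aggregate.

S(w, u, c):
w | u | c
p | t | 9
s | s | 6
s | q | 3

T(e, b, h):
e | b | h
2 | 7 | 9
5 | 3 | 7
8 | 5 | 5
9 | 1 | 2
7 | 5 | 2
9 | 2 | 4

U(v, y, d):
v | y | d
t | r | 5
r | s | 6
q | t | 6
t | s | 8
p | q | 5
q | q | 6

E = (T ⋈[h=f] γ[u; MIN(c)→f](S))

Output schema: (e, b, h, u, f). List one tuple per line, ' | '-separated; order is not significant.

Row counts bottom-up:
  T → 6
  S → 3
  γ[u; MIN(c)→f](S) → 3
  (T ⋈[h=f] γ[u; MIN(c)→f](S)) → 1

== RESULT ==
e | b | h | u | f
2 | 7 | 9 | t | 9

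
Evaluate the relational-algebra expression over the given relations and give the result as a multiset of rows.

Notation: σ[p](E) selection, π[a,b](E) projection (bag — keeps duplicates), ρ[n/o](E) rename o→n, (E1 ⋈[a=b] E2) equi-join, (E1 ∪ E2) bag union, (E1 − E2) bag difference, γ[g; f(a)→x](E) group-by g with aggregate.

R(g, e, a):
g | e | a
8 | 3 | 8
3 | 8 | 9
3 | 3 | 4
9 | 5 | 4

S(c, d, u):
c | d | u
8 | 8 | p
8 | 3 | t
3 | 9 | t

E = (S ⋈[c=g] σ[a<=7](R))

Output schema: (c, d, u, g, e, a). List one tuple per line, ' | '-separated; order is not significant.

Subexpression sizes:
  S → 3
  R → 4
  σ[a<=7](R) → 2
  (S ⋈[c=g] σ[a<=7](R)) → 1

== RESULT ==
c | d | u | g | e | a
3 | 9 | t | 3 | 3 | 4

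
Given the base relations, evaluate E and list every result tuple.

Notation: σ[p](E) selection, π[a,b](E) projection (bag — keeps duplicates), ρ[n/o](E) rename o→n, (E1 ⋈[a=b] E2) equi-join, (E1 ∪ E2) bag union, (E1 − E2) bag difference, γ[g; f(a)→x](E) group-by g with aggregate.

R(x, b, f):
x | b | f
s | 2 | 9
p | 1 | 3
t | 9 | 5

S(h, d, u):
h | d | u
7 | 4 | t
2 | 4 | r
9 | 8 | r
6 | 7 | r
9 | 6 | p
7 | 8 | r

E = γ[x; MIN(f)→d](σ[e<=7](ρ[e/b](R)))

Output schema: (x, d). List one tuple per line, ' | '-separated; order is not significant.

Subexpression sizes:
  R → 3
  ρ[e/b](R) → 3
  σ[e<=7](ρ[e/b](R)) → 2
  γ[x; MIN(f)→d](σ[e<=7](ρ[e/b](R))) → 2

== RESULT ==
x | d
p | 3
s | 9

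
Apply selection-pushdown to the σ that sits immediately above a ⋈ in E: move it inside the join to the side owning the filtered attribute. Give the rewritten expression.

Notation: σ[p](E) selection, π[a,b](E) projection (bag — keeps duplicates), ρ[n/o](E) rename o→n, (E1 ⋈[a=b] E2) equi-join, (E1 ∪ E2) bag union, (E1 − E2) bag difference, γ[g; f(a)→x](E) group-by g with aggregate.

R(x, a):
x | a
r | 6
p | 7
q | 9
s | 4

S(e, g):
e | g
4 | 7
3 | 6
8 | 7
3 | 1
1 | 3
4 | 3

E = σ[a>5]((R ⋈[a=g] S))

σ filters on a, owned by the left side.
E' = (σ[a>5](R) ⋈[a=g] S)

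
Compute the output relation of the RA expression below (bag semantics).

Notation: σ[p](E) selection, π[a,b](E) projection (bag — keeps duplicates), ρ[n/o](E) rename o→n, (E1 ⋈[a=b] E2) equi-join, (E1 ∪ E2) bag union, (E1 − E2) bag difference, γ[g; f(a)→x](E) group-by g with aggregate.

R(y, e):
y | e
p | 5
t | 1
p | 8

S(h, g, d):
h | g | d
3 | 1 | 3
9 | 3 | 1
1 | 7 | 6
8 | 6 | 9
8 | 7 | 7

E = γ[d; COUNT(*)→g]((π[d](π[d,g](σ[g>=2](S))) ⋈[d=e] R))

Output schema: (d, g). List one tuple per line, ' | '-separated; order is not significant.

Stepwise |·|:
  S → 5
  σ[g>=2](S) → 4
  π[d,g](σ[g>=2](S)) → 4
  π[d](π[d,g](σ[g>=2](S))) → 4
  R → 3
  (π[d](π[d,g](σ[g>=2](S))) ⋈[d=e] R) → 1
  γ[d; COUNT(*)→g]((π[d](π[d,g](σ[g>=2](S))) ⋈[d=e] R)) → 1

== RESULT ==
d | g
1 | 1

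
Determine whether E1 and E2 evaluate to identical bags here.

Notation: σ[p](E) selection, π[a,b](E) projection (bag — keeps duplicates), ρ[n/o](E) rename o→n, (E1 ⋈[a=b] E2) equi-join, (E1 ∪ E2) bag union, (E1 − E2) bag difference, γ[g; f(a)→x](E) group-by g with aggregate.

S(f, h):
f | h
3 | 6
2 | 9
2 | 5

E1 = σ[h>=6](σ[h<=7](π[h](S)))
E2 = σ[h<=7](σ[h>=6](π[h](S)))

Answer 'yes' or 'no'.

E1 stepwise |·|:
  S → 3
  π[h](S) → 3
  σ[h<=7](π[h](S)) → 2
  σ[h>=6](σ[h<=7](π[h](S))) → 1
E2 stepwise |·|:
  S → 3
  π[h](S) → 3
  σ[h>=6](π[h](S)) → 2
  σ[h<=7](σ[h>=6](π[h](S))) → 1

E1 and E2 produce the same multiset:
h
6

yes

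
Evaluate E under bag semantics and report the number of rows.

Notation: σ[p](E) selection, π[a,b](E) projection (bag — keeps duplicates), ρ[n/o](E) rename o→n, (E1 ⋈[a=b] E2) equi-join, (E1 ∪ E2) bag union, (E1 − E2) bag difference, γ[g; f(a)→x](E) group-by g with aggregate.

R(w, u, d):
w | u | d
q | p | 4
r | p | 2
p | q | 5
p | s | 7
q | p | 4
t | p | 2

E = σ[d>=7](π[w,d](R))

Row counts bottom-up:
  R → 6
  π[w,d](R) → 6
  σ[d>=7](π[w,d](R)) → 1

|E| = 1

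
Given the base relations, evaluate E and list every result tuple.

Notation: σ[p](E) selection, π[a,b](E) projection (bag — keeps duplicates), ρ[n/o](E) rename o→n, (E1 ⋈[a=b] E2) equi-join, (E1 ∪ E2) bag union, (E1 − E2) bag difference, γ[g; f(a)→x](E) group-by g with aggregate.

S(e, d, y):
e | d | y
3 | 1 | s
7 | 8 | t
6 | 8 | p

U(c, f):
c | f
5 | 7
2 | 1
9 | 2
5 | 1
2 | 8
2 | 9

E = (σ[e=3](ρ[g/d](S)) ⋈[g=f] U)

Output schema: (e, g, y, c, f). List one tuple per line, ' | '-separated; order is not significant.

Subexpression sizes:
  S → 3
  ρ[g/d](S) → 3
  σ[e=3](ρ[g/d](S)) → 1
  U → 6
  (σ[e=3](ρ[g/d](S)) ⋈[g=f] U) → 2

== RESULT ==
e | g | y | c | f
3 | 1 | s | 2 | 1
3 | 1 | s | 5 | 1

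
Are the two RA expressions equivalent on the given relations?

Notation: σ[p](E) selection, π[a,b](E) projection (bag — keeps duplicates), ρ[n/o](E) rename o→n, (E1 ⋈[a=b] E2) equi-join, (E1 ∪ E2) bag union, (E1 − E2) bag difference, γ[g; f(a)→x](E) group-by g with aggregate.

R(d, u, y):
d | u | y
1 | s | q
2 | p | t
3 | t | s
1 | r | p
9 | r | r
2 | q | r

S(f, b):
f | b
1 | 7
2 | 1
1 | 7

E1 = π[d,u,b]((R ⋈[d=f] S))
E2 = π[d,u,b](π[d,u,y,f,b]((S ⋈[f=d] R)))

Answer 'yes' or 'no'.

E1 stepwise |·|:
  R → 6
  S → 3
  (R ⋈[d=f] S) → 6
  π[d,u,b]((R ⋈[d=f] S)) → 6
E2 stepwise |·|:
  S → 3
  R → 6
  (S ⋈[f=d] R) → 6
  π[d,u,y,f,b]((S ⋈[f=d] R)) → 6
  π[d,u,b](π[d,u,y,f,b]((S ⋈[f=d] R))) → 6

E1 and E2 produce the same multiset:
d | u | b
1 | r | 7
1 | r | 7
1 | s | 7
1 | s | 7
2 | p | 1
2 | q | 1

yes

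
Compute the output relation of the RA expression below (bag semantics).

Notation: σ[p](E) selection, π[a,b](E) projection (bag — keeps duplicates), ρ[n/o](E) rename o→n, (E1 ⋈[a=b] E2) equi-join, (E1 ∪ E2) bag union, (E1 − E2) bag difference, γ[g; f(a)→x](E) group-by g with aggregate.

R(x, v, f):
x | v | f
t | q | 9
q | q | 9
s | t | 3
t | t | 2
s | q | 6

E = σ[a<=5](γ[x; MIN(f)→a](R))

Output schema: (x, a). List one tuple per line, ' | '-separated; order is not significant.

Stepwise |·|:
  R → 5
  γ[x; MIN(f)→a](R) → 3
  σ[a<=5](γ[x; MIN(f)→a](R)) → 2

== RESULT ==
x | a
s | 3
t | 2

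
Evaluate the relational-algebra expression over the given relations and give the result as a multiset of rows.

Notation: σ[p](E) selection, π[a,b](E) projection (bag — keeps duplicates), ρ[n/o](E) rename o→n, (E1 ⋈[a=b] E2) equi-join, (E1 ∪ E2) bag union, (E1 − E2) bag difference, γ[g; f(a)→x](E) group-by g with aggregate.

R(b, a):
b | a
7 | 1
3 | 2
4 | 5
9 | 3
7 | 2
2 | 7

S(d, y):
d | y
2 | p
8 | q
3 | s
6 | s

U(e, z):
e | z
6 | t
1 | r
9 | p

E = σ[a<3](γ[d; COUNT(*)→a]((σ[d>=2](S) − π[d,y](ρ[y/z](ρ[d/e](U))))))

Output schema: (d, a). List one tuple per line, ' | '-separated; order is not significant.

Stepwise |·|:
  S → 4
  σ[d>=2](S) → 4
  U → 3
  ρ[d/e](U) → 3
  ρ[y/z](ρ[d/e](U)) → 3
  π[d,y](ρ[y/z](ρ[d/e](U))) → 3
  (σ[d>=2](S) − π[d,y](ρ[y/z](ρ[d/e](U)))) → 4
  γ[d; COUNT(*)→a]((σ[d>=2](S) − π[d,y](ρ[y/z](ρ[d/e](U))))) → 4
  σ[a<3](γ[d; COUNT(*)→a]((σ[d>=2](S) − π[d,y](ρ[y/z](ρ[d/e](U)))))) → 4

== RESULT ==
d | a
2 | 1
3 | 1
6 | 1
8 | 1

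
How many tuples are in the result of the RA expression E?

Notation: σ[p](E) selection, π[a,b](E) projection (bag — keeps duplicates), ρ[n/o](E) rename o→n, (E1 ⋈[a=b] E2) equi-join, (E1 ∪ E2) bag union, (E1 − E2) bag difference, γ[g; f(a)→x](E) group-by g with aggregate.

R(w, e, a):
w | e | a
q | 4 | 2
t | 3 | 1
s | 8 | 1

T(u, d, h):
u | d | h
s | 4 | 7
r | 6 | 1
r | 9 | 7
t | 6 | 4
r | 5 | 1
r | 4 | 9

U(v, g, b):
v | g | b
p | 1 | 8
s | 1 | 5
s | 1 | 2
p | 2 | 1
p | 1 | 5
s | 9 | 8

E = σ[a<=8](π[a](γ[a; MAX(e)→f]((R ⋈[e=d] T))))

Subexpression sizes:
  R → 3
  T → 6
  (R ⋈[e=d] T) → 2
  γ[a; MAX(e)→f]((R ⋈[e=d] T)) → 1
  π[a](γ[a; MAX(e)→f]((R ⋈[e=d] T))) → 1
  σ[a<=8](π[a](γ[a; MAX(e)→f]((R ⋈[e=d] T)))) → 1

|E| = 1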